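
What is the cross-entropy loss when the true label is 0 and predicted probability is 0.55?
L = 0.7985

L = -0·log(0.55) - 1·log(0.45) = -log(0.45) = 0.7985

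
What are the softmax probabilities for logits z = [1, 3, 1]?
p = [0.1065, 0.787, 0.1065]

exp(z) = [2.718, 20.09, 2.718]
Sum = 25.52
p = [0.1065, 0.787, 0.1065]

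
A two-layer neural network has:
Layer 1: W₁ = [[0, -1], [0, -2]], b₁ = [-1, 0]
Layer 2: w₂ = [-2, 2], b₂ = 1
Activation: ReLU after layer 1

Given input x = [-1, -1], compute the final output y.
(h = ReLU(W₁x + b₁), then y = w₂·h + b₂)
y = 5

Layer 1 pre-activation: z₁ = [0, 2]
After ReLU: h = [0, 2]
Layer 2 output: y = -2×0 + 2×2 + 1 = 5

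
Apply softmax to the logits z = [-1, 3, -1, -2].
p = [0.0176, 0.9584, 0.0176, 0.0065]

exp(z) = [0.3679, 20.09, 0.3679, 0.1353]
Sum = 20.96
p = [0.0176, 0.9584, 0.0176, 0.0065]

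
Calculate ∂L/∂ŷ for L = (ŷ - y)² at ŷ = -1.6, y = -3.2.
∂L/∂ŷ = 3.2

∂L/∂ŷ = 2(ŷ - y) = 2(-1.6 - -3.2) = 2(1.6) = 3.2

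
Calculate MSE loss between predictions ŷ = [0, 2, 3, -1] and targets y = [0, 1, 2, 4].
MSE = 6.75

MSE = (1/4)((0-0)² + (2-1)² + (3-2)² + (-1-4)²) = (1/4)(0 + 1 + 1 + 25) = 6.75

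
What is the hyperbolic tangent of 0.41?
0.3885

tanh(0.41) = (e^(0.41) - e^(-0.41))/(e^(0.41) + e^(-0.41)) = 0.3885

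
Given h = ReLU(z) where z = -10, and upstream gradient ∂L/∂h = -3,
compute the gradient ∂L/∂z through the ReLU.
∂L/∂z = 0

h = ReLU(-10) = 0
Since z < 0: ∂h/∂z = 0
∂L/∂z = ∂L/∂h · ∂h/∂z = -3 × 0 = 0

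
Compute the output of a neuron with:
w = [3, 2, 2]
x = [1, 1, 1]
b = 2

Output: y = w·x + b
y = 9

y = (3)(1) + (2)(1) + (2)(1) + 2 = 9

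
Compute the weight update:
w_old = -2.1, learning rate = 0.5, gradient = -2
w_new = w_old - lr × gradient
w_new = -1.1

w_new = w - η·∂L/∂w = -2.1 - 0.5×(-2) = -2.1 - (-1) = -1.1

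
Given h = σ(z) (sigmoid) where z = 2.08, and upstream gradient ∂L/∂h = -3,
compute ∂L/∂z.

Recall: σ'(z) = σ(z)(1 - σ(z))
∂L/∂z = -0.2962

σ(2.08) = 0.8889
σ'(2.08) = σ(2.08)(1 - σ(2.08)) = 0.8889 × 0.1111 = 0.09872
∂L/∂z = ∂L/∂h · σ'(z) = -3 × 0.09872 = -0.2962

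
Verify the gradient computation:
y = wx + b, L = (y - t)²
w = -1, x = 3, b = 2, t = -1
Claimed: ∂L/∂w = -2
Incorrect

y = (-1)(3) + 2 = -1
∂L/∂y = 2(y - t) = 2(-1 - -1) = 0
∂y/∂w = x = 3
∂L/∂w = 0 × 3 = 0

Claimed value: -2
Incorrect: The correct gradient is 0.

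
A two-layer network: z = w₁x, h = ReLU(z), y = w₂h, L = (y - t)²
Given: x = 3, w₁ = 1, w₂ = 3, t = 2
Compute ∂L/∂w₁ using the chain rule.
∂L/∂w₁ = 126

Forward pass:
z = w₁x = 1×3 = 3
h = ReLU(3) = 3
y = w₂h = 3×3 = 9

Backward pass:
∂L/∂y = 2(y - t) = 2(9 - 2) = 14
∂y/∂h = w₂ = 3
∂h/∂z = 1 (ReLU derivative)
∂z/∂w₁ = x = 3

∂L/∂w₁ = 14 × 3 × 1 × 3 = 126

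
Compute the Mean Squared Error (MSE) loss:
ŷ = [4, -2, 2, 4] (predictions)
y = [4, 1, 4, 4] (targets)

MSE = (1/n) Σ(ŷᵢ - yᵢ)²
MSE = 3.25

MSE = (1/4)((4-4)² + (-2-1)² + (2-4)² + (4-4)²) = (1/4)(0 + 9 + 4 + 0) = 3.25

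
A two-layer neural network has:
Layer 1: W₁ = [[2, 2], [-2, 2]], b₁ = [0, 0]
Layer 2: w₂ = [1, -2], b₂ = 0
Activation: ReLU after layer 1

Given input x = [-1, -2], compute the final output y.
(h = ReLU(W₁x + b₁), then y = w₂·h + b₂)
y = 0

Layer 1 pre-activation: z₁ = [-6, -2]
After ReLU: h = [0, 0]
Layer 2 output: y = 1×0 + -2×0 + 0 = 0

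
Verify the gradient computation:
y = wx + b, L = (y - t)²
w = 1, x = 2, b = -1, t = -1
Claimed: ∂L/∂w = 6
Incorrect

y = (1)(2) + -1 = 1
∂L/∂y = 2(y - t) = 2(1 - -1) = 4
∂y/∂w = x = 2
∂L/∂w = 4 × 2 = 8

Claimed value: 6
Incorrect: The correct gradient is 8.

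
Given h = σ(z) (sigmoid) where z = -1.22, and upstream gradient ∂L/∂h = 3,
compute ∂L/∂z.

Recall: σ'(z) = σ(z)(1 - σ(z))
∂L/∂z = 0.5279

σ(-1.22) = 0.2279
σ'(-1.22) = σ(-1.22)(1 - σ(-1.22)) = 0.2279 × 0.7721 = 0.176
∂L/∂z = ∂L/∂h · σ'(z) = 3 × 0.176 = 0.5279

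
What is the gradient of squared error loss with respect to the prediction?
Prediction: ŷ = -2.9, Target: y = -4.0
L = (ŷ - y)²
∂L/∂ŷ = 2.2

∂L/∂ŷ = 2(ŷ - y) = 2(-2.9 - -4.0) = 2(1.1) = 2.2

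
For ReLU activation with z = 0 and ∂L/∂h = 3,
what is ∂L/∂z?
∂L/∂z = 0

h = ReLU(0) = 0
At z = 0: ∂h/∂z = 0 (by convention)
∂L/∂z = ∂L/∂h · ∂h/∂z = 3 × 0 = 0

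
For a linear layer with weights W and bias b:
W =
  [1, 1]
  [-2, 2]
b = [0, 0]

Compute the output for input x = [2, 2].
y = [4, 0]

Wx = [1×2 + 1×2, -2×2 + 2×2]
   = [4, 0]
y = Wx + b = [4 + 0, 0 + 0] = [4, 0]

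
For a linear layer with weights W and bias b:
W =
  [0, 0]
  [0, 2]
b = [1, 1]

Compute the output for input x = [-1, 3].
y = [1, 7]

Wx = [0×-1 + 0×3, 0×-1 + 2×3]
   = [0, 6]
y = Wx + b = [0 + 1, 6 + 1] = [1, 7]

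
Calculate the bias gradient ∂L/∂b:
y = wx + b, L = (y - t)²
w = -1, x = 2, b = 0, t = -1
∂L/∂b = -2

y = wx + b = (-1)(2) + 0 = -2
∂L/∂y = 2(y - t) = 2(-2 - -1) = -2
∂y/∂b = 1
∂L/∂b = ∂L/∂y · ∂y/∂b = -2 × 1 = -2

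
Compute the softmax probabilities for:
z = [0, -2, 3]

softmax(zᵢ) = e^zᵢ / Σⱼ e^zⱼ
p = [0.0471, 0.0064, 0.9465]

exp(z) = [1, 0.1353, 20.09]
Sum = 21.22
p = [0.0471, 0.0064, 0.9465]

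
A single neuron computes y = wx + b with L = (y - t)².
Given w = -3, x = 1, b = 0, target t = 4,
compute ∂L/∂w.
∂L/∂w = -14

y = wx + b = (-3)(1) + 0 = -3
∂L/∂y = 2(y - t) = 2(-3 - 4) = -14
∂y/∂w = x = 1
∂L/∂w = ∂L/∂y · ∂y/∂w = -14 × 1 = -14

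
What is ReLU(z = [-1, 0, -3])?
h = [0, 0, 0]

ReLU applied element-wise: max(0,-1)=0, max(0,0)=0, max(0,-3)=0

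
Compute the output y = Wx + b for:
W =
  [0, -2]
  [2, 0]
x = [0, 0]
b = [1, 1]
y = [1, 1]

Wx = [0×0 + -2×0, 2×0 + 0×0]
   = [0, 0]
y = Wx + b = [0 + 1, 0 + 1] = [1, 1]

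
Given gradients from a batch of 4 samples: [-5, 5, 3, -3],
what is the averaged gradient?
Average gradient = 0

Average = (1/4)(-5 + 5 + 3 + -3) = 0/4 = 0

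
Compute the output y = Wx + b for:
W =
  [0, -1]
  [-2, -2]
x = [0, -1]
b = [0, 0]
y = [1, 2]

Wx = [0×0 + -1×-1, -2×0 + -2×-1]
   = [1, 2]
y = Wx + b = [1 + 0, 2 + 0] = [1, 2]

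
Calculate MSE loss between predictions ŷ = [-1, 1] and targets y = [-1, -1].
MSE = 2

MSE = (1/2)((-1--1)² + (1--1)²) = (1/2)(0 + 4) = 2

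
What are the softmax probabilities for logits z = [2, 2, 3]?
p = [0.2119, 0.2119, 0.5761]

exp(z) = [7.389, 7.389, 20.09]
Sum = 34.86
p = [0.2119, 0.2119, 0.5761]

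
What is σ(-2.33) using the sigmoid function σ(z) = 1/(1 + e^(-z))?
0.08867

sigmoid(-2.33) = 1/(1 + e^(2.33)) = 1/(1 + 10.28) = 0.08867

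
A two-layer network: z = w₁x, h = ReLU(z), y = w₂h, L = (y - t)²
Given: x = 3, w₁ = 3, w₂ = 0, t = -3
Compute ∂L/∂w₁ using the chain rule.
∂L/∂w₁ = 0

Forward pass:
z = w₁x = 3×3 = 9
h = ReLU(9) = 9
y = w₂h = 0×9 = 0

Backward pass:
∂L/∂y = 2(y - t) = 2(0 - -3) = 6
∂y/∂h = w₂ = 0
∂h/∂z = 1 (ReLU derivative)
∂z/∂w₁ = x = 3

∂L/∂w₁ = 6 × 0 × 1 × 3 = 0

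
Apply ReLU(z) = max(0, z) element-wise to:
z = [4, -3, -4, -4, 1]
h = [4, 0, 0, 0, 1]

ReLU applied element-wise: max(0,4)=4, max(0,-3)=0, max(0,-4)=0, max(0,-4)=0, max(0,1)=1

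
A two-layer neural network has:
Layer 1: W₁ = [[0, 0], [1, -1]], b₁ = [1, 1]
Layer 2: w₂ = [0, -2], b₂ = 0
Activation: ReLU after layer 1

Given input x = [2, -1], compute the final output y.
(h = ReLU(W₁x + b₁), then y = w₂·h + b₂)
y = -8

Layer 1 pre-activation: z₁ = [1, 4]
After ReLU: h = [1, 4]
Layer 2 output: y = 0×1 + -2×4 + 0 = -8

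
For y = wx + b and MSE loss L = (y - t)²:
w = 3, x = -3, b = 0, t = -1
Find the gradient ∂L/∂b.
∂L/∂b = -16

y = wx + b = (3)(-3) + 0 = -9
∂L/∂y = 2(y - t) = 2(-9 - -1) = -16
∂y/∂b = 1
∂L/∂b = ∂L/∂y · ∂y/∂b = -16 × 1 = -16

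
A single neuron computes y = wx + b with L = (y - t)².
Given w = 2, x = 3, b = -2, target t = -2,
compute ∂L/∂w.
∂L/∂w = 36

y = wx + b = (2)(3) + -2 = 4
∂L/∂y = 2(y - t) = 2(4 - -2) = 12
∂y/∂w = x = 3
∂L/∂w = ∂L/∂y · ∂y/∂w = 12 × 3 = 36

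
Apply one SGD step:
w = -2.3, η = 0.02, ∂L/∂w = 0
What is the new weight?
w_new = -2.3

w_new = w - η·∂L/∂w = -2.3 - 0.02×(0) = -2.3 - (0) = -2.3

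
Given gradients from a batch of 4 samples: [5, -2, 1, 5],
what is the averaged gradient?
Average gradient = 2.25

Average = (1/4)(5 + -2 + 1 + 5) = 9/4 = 2.25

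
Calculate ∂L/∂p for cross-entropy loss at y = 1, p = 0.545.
∂L/∂p = -1.835

∂L/∂p = -y/p + (1-y)/(1-p) = -1/0.545 + 0 = -1.835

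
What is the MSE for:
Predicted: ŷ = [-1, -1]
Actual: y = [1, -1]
MSE = 2

MSE = (1/2)((-1-1)² + (-1--1)²) = (1/2)(4 + 0) = 2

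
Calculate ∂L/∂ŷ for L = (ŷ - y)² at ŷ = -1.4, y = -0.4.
∂L/∂ŷ = -2.0

∂L/∂ŷ = 2(ŷ - y) = 2(-1.4 - -0.4) = 2(-1.0) = -2.0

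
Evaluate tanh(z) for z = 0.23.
0.226

tanh(0.23) = (e^(0.23) - e^(-0.23))/(e^(0.23) + e^(-0.23)) = 0.226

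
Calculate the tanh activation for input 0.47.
0.4382

tanh(0.47) = (e^(0.47) - e^(-0.47))/(e^(0.47) + e^(-0.47)) = 0.4382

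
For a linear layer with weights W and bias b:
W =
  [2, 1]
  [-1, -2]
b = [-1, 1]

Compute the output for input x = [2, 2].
y = [5, -5]

Wx = [2×2 + 1×2, -1×2 + -2×2]
   = [6, -6]
y = Wx + b = [6 + -1, -6 + 1] = [5, -5]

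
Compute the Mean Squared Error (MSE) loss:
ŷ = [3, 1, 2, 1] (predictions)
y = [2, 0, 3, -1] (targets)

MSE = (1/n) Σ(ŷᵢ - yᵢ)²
MSE = 1.75

MSE = (1/4)((3-2)² + (1-0)² + (2-3)² + (1--1)²) = (1/4)(1 + 1 + 1 + 4) = 1.75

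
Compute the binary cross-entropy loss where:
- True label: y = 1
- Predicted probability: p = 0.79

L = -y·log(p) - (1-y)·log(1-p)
L = 0.2357

L = -1·log(0.79) - 0·log(0.21) = -log(0.79) = 0.2357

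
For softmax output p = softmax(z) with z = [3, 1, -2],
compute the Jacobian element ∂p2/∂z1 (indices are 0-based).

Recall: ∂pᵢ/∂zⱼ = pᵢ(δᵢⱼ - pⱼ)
∂p2/∂z1 = -0.0006991

p = softmax(z) = [0.8756, 0.1185, 0.0059]
p2 = 0.0059, p1 = 0.1185

∂p2/∂z1 = -p2 × p1 = -0.0059 × 0.1185 = -0.0006991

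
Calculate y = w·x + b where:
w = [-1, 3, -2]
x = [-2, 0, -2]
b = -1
y = 5

y = (-1)(-2) + (3)(0) + (-2)(-2) + -1 = 5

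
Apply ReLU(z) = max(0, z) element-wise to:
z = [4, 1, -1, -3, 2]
h = [4, 1, 0, 0, 2]

ReLU applied element-wise: max(0,4)=4, max(0,1)=1, max(0,-1)=0, max(0,-3)=0, max(0,2)=2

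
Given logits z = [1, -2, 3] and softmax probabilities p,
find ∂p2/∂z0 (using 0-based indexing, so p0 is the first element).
∂p2/∂z0 = -0.1038

p = softmax(z) = [0.1185, 0.0059, 0.8756]
p2 = 0.8756, p0 = 0.1185

∂p2/∂z0 = -p2 × p0 = -0.8756 × 0.1185 = -0.1038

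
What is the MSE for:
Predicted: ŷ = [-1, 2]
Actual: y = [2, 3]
MSE = 5

MSE = (1/2)((-1-2)² + (2-3)²) = (1/2)(9 + 1) = 5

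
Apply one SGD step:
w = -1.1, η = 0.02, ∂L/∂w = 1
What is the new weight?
w_new = -1.12

w_new = w - η·∂L/∂w = -1.1 - 0.02×(1) = -1.1 - (0.02) = -1.12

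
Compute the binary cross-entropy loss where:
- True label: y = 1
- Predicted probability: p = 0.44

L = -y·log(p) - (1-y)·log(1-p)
L = 0.821

L = -1·log(0.44) - 0·log(0.56) = -log(0.44) = 0.821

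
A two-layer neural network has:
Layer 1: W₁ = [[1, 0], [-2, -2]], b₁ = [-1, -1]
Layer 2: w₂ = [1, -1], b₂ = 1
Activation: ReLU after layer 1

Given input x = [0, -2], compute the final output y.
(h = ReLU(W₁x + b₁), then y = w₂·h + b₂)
y = -2

Layer 1 pre-activation: z₁ = [-1, 3]
After ReLU: h = [0, 3]
Layer 2 output: y = 1×0 + -1×3 + 1 = -2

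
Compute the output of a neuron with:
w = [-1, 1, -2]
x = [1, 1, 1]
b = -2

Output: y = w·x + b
y = -4

y = (-1)(1) + (1)(1) + (-2)(1) + -2 = -4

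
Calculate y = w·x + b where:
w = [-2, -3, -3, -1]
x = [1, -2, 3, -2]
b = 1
y = -2

y = (-2)(1) + (-3)(-2) + (-3)(3) + (-1)(-2) + 1 = -2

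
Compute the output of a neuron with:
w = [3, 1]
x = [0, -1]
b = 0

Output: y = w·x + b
y = -1

y = (3)(0) + (1)(-1) + 0 = -1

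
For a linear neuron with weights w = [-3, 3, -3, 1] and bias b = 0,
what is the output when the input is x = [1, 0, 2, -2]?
y = -11

y = (-3)(1) + (3)(0) + (-3)(2) + (1)(-2) + 0 = -11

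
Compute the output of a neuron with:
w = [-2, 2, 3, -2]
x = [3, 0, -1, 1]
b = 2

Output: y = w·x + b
y = -9

y = (-2)(3) + (2)(0) + (3)(-1) + (-2)(1) + 2 = -9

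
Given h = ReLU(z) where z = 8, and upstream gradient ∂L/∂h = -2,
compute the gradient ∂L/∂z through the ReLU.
∂L/∂z = -2

h = ReLU(8) = 8
Since z > 0: ∂h/∂z = 1
∂L/∂z = ∂L/∂h · ∂h/∂z = -2 × 1 = -2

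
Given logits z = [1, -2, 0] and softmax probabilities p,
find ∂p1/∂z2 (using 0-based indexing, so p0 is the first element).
∂p1/∂z2 = -0.009113

p = softmax(z) = [0.7054, 0.03512, 0.2595]
p1 = 0.03512, p2 = 0.2595

∂p1/∂z2 = -p1 × p2 = -0.03512 × 0.2595 = -0.009113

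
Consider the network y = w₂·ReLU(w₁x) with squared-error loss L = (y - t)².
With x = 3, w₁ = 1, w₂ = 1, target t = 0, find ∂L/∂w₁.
∂L/∂w₁ = 18

Forward pass:
z = w₁x = 1×3 = 3
h = ReLU(3) = 3
y = w₂h = 1×3 = 3

Backward pass:
∂L/∂y = 2(y - t) = 2(3 - 0) = 6
∂y/∂h = w₂ = 1
∂h/∂z = 1 (ReLU derivative)
∂z/∂w₁ = x = 3

∂L/∂w₁ = 6 × 1 × 1 × 3 = 18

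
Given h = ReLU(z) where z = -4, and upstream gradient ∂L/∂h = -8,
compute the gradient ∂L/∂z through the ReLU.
∂L/∂z = 0

h = ReLU(-4) = 0
Since z < 0: ∂h/∂z = 0
∂L/∂z = ∂L/∂h · ∂h/∂z = -8 × 0 = 0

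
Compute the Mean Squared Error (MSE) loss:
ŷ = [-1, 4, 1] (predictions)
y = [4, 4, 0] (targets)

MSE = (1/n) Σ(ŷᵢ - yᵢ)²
MSE = 8.667

MSE = (1/3)((-1-4)² + (4-4)² + (1-0)²) = (1/3)(25 + 0 + 1) = 8.667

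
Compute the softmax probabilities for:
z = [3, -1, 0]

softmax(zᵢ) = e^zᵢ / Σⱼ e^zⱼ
p = [0.9362, 0.0171, 0.0466]

exp(z) = [20.09, 0.3679, 1]
Sum = 21.45
p = [0.9362, 0.0171, 0.0466]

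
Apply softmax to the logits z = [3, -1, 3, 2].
p = [0.4191, 0.0077, 0.4191, 0.1542]

exp(z) = [20.09, 0.3679, 20.09, 7.389]
Sum = 47.93
p = [0.4191, 0.0077, 0.4191, 0.1542]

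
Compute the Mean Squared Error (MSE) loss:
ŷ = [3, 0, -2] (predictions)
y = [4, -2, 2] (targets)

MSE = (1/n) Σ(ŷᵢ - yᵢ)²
MSE = 7

MSE = (1/3)((3-4)² + (0--2)² + (-2-2)²) = (1/3)(1 + 4 + 16) = 7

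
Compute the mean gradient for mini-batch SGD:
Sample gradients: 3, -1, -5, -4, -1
Average gradient = -1.6

Average = (1/5)(3 + -1 + -5 + -4 + -1) = -8/5 = -1.6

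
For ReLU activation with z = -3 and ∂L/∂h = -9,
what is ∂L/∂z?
∂L/∂z = 0

h = ReLU(-3) = 0
Since z < 0: ∂h/∂z = 0
∂L/∂z = ∂L/∂h · ∂h/∂z = -9 × 0 = 0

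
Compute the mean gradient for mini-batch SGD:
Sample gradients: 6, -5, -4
Average gradient = -1

Average = (1/3)(6 + -5 + -4) = -3/3 = -1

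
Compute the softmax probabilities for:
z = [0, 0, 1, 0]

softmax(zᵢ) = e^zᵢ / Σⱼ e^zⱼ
p = [0.1749, 0.1749, 0.4754, 0.1749]

exp(z) = [1, 1, 2.718, 1]
Sum = 5.718
p = [0.1749, 0.1749, 0.4754, 0.1749]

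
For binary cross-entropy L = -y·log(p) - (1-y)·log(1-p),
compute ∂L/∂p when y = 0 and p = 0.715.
∂L/∂p = 3.509

∂L/∂p = -y/p + (1-y)/(1-p) = 0 + 1/0.285 = 3.509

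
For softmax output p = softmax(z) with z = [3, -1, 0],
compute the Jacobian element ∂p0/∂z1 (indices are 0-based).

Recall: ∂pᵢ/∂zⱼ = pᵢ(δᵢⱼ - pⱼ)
∂p0/∂z1 = -0.01605

p = softmax(z) = [0.9362, 0.01715, 0.04661]
p0 = 0.9362, p1 = 0.01715

∂p0/∂z1 = -p0 × p1 = -0.9362 × 0.01715 = -0.01605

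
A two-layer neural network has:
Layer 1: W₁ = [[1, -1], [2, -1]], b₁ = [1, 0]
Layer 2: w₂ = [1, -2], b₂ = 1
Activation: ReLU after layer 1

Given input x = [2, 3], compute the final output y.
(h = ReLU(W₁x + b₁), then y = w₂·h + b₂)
y = -1

Layer 1 pre-activation: z₁ = [0, 1]
After ReLU: h = [0, 1]
Layer 2 output: y = 1×0 + -2×1 + 1 = -1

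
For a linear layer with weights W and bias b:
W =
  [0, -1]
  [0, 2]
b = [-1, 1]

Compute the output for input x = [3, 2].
y = [-3, 5]

Wx = [0×3 + -1×2, 0×3 + 2×2]
   = [-2, 4]
y = Wx + b = [-2 + -1, 4 + 1] = [-3, 5]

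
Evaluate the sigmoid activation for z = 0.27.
0.5671

sigmoid(0.27) = 1/(1 + e^(-0.27)) = 1/(1 + 0.7634) = 0.5671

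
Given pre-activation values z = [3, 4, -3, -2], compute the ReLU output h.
h = [3, 4, 0, 0]

ReLU applied element-wise: max(0,3)=3, max(0,4)=4, max(0,-3)=0, max(0,-2)=0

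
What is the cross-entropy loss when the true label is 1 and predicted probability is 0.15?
L = 1.897

L = -1·log(0.15) - 0·log(0.85) = -log(0.15) = 1.897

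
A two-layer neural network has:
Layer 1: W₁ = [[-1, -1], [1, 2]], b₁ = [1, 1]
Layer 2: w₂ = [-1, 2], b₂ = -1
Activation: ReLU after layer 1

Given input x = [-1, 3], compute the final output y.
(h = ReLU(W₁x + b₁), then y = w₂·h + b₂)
y = 11

Layer 1 pre-activation: z₁ = [-1, 6]
After ReLU: h = [0, 6]
Layer 2 output: y = -1×0 + 2×6 + -1 = 11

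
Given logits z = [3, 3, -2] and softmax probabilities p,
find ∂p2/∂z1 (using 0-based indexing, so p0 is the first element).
∂p2/∂z1 = -0.001673

p = softmax(z) = [0.4983, 0.4983, 0.003358]
p2 = 0.003358, p1 = 0.4983

∂p2/∂z1 = -p2 × p1 = -0.003358 × 0.4983 = -0.001673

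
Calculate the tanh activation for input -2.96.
-0.9946

tanh(-2.96) = (e^(-2.96) - e^(2.96))/(e^(-2.96) + e^(2.96)) = -0.9946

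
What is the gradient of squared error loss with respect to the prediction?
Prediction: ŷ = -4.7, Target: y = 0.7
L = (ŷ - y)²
∂L/∂ŷ = -10.8

∂L/∂ŷ = 2(ŷ - y) = 2(-4.7 - 0.7) = 2(-5.4) = -10.8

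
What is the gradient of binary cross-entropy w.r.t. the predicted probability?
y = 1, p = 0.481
∂L/∂p = -2.079

∂L/∂p = -y/p + (1-y)/(1-p) = -1/0.481 + 0 = -2.079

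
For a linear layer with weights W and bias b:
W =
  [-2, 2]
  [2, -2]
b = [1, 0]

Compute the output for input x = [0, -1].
y = [-1, 2]

Wx = [-2×0 + 2×-1, 2×0 + -2×-1]
   = [-2, 2]
y = Wx + b = [-2 + 1, 2 + 0] = [-1, 2]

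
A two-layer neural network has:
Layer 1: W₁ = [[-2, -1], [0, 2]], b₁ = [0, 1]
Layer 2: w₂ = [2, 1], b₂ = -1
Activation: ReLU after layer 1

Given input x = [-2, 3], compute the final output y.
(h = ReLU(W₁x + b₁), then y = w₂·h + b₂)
y = 8

Layer 1 pre-activation: z₁ = [1, 7]
After ReLU: h = [1, 7]
Layer 2 output: y = 2×1 + 1×7 + -1 = 8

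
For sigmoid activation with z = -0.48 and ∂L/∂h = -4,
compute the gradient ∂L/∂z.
∂L/∂z = -0.9445

σ(-0.48) = 0.3823
σ'(-0.48) = σ(-0.48)(1 - σ(-0.48)) = 0.3823 × 0.6177 = 0.2361
∂L/∂z = ∂L/∂h · σ'(z) = -4 × 0.2361 = -0.9445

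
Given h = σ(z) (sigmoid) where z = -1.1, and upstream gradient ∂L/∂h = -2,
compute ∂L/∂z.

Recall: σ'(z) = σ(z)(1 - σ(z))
∂L/∂z = -0.3747

σ(-1.1) = 0.2497
σ'(-1.1) = σ(-1.1)(1 - σ(-1.1)) = 0.2497 × 0.7503 = 0.1874
∂L/∂z = ∂L/∂h · σ'(z) = -2 × 0.1874 = -0.3747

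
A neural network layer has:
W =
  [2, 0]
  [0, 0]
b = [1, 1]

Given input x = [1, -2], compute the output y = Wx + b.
y = [3, 1]

Wx = [2×1 + 0×-2, 0×1 + 0×-2]
   = [2, 0]
y = Wx + b = [2 + 1, 0 + 1] = [3, 1]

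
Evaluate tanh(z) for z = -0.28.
-0.2729

tanh(-0.28) = (e^(-0.28) - e^(0.28))/(e^(-0.28) + e^(0.28)) = -0.2729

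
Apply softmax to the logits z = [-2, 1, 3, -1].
p = [0.0058, 0.1166, 0.8618, 0.0158]

exp(z) = [0.1353, 2.718, 20.09, 0.3679]
Sum = 23.31
p = [0.0058, 0.1166, 0.8618, 0.0158]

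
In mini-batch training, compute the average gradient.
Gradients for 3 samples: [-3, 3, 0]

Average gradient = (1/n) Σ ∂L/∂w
Average gradient = 0

Average = (1/3)(-3 + 3 + 0) = 0/3 = 0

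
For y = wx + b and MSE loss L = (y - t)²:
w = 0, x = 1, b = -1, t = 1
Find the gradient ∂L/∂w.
∂L/∂w = -4

y = wx + b = (0)(1) + -1 = -1
∂L/∂y = 2(y - t) = 2(-1 - 1) = -4
∂y/∂w = x = 1
∂L/∂w = ∂L/∂y · ∂y/∂w = -4 × 1 = -4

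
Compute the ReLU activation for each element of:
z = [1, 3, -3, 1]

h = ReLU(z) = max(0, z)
h = [1, 3, 0, 1]

ReLU applied element-wise: max(0,1)=1, max(0,3)=3, max(0,-3)=0, max(0,1)=1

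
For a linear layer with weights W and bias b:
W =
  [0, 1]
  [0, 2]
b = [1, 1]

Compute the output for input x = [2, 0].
y = [1, 1]

Wx = [0×2 + 1×0, 0×2 + 2×0]
   = [0, 0]
y = Wx + b = [0 + 1, 0 + 1] = [1, 1]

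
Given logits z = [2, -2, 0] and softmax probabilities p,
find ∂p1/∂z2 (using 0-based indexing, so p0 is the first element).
∂p1/∂z2 = -0.001862

p = softmax(z) = [0.8668, 0.01588, 0.1173]
p1 = 0.01588, p2 = 0.1173

∂p1/∂z2 = -p1 × p2 = -0.01588 × 0.1173 = -0.001862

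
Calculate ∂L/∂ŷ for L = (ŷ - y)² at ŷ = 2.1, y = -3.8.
∂L/∂ŷ = 11.8

∂L/∂ŷ = 2(ŷ - y) = 2(2.1 - -3.8) = 2(5.9) = 11.8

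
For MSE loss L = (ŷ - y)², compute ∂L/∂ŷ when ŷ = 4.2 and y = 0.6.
∂L/∂ŷ = 7.2

∂L/∂ŷ = 2(ŷ - y) = 2(4.2 - 0.6) = 2(3.6) = 7.2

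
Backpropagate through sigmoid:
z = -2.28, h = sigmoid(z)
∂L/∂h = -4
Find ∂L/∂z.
∂L/∂z = -0.3367

σ(-2.28) = 0.09279
σ'(-2.28) = σ(-2.28)(1 - σ(-2.28)) = 0.09279 × 0.9072 = 0.08418
∂L/∂z = ∂L/∂h · σ'(z) = -4 × 0.08418 = -0.3367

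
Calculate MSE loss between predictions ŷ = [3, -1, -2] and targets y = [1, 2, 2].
MSE = 9.667

MSE = (1/3)((3-1)² + (-1-2)² + (-2-2)²) = (1/3)(4 + 9 + 16) = 9.667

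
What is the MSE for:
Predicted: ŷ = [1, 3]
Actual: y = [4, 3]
MSE = 4.5

MSE = (1/2)((1-4)² + (3-3)²) = (1/2)(9 + 0) = 4.5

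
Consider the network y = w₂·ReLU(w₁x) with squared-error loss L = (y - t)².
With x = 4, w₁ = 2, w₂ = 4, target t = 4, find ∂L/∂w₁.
∂L/∂w₁ = 896

Forward pass:
z = w₁x = 2×4 = 8
h = ReLU(8) = 8
y = w₂h = 4×8 = 32

Backward pass:
∂L/∂y = 2(y - t) = 2(32 - 4) = 56
∂y/∂h = w₂ = 4
∂h/∂z = 1 (ReLU derivative)
∂z/∂w₁ = x = 4

∂L/∂w₁ = 56 × 4 × 1 × 4 = 896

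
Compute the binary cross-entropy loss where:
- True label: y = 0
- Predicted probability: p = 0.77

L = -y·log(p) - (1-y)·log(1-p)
L = 1.47

L = -0·log(0.77) - 1·log(0.23) = -log(0.23) = 1.47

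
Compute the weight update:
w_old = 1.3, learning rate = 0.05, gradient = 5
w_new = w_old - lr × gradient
w_new = 1.05

w_new = w - η·∂L/∂w = 1.3 - 0.05×(5) = 1.3 - (0.25) = 1.05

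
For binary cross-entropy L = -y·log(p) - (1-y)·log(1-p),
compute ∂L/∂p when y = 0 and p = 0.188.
∂L/∂p = 1.232

∂L/∂p = -y/p + (1-y)/(1-p) = 0 + 1/0.812 = 1.232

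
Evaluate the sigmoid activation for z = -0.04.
0.49

sigmoid(-0.04) = 1/(1 + e^(0.04)) = 1/(1 + 1.041) = 0.49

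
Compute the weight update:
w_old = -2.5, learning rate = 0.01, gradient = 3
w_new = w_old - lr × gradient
w_new = -2.53

w_new = w - η·∂L/∂w = -2.5 - 0.01×(3) = -2.5 - (0.03) = -2.53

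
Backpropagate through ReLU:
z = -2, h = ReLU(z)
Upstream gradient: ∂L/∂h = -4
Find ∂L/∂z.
∂L/∂z = 0

h = ReLU(-2) = 0
Since z < 0: ∂h/∂z = 0
∂L/∂z = ∂L/∂h · ∂h/∂z = -4 × 0 = 0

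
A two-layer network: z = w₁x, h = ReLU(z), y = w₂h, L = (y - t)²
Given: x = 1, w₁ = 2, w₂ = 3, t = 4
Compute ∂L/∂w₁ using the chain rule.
∂L/∂w₁ = 12

Forward pass:
z = w₁x = 2×1 = 2
h = ReLU(2) = 2
y = w₂h = 3×2 = 6

Backward pass:
∂L/∂y = 2(y - t) = 2(6 - 4) = 4
∂y/∂h = w₂ = 3
∂h/∂z = 1 (ReLU derivative)
∂z/∂w₁ = x = 1

∂L/∂w₁ = 4 × 3 × 1 × 1 = 12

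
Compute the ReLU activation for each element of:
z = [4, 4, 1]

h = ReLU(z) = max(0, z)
h = [4, 4, 1]

ReLU applied element-wise: max(0,4)=4, max(0,4)=4, max(0,1)=1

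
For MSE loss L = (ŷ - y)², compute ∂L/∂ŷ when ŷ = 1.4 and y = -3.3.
∂L/∂ŷ = 9.4

∂L/∂ŷ = 2(ŷ - y) = 2(1.4 - -3.3) = 2(4.7) = 9.4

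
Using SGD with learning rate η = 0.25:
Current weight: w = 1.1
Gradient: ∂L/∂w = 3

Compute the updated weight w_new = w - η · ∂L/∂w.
w_new = 0.35

w_new = w - η·∂L/∂w = 1.1 - 0.25×(3) = 1.1 - (0.75) = 0.35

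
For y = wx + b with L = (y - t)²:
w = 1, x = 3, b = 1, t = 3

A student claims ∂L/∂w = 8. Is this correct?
Incorrect

y = (1)(3) + 1 = 4
∂L/∂y = 2(y - t) = 2(4 - 3) = 2
∂y/∂w = x = 3
∂L/∂w = 2 × 3 = 6

Claimed value: 8
Incorrect: The correct gradient is 6.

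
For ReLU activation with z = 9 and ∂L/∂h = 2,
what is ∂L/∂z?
∂L/∂z = 2

h = ReLU(9) = 9
Since z > 0: ∂h/∂z = 1
∂L/∂z = ∂L/∂h · ∂h/∂z = 2 × 1 = 2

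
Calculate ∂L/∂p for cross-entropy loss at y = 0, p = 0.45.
∂L/∂p = 1.818

∂L/∂p = -y/p + (1-y)/(1-p) = 0 + 1/0.55 = 1.818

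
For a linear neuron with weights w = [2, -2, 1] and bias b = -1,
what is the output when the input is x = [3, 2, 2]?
y = 3

y = (2)(3) + (-2)(2) + (1)(2) + -1 = 3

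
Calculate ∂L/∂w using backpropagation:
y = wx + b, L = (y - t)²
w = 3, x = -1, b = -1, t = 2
∂L/∂w = 12

y = wx + b = (3)(-1) + -1 = -4
∂L/∂y = 2(y - t) = 2(-4 - 2) = -12
∂y/∂w = x = -1
∂L/∂w = ∂L/∂y · ∂y/∂w = -12 × -1 = 12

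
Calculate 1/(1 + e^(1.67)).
0.1584

sigmoid(-1.67) = 1/(1 + e^(1.67)) = 1/(1 + 5.312) = 0.1584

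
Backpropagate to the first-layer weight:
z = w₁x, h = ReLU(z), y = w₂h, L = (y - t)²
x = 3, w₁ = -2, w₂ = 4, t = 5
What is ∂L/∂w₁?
∂L/∂w₁ = 0

Forward pass:
z = w₁x = -2×3 = -6
h = ReLU(-6) = 0
y = w₂h = 4×0 = 0

Backward pass:
∂L/∂y = 2(y - t) = 2(0 - 5) = -10
∂y/∂h = w₂ = 4
∂h/∂z = 0 (ReLU derivative)
∂z/∂w₁ = x = 3

∂L/∂w₁ = -10 × 4 × 0 × 3 = 0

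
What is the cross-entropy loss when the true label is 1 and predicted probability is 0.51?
L = 0.6733

L = -1·log(0.51) - 0·log(0.49) = -log(0.51) = 0.6733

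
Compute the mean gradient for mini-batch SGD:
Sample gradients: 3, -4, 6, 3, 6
Average gradient = 2.8

Average = (1/5)(3 + -4 + 6 + 3 + 6) = 14/5 = 2.8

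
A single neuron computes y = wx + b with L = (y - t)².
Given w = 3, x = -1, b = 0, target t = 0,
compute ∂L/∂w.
∂L/∂w = 6

y = wx + b = (3)(-1) + 0 = -3
∂L/∂y = 2(y - t) = 2(-3 - 0) = -6
∂y/∂w = x = -1
∂L/∂w = ∂L/∂y · ∂y/∂w = -6 × -1 = 6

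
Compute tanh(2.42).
0.9843

tanh(2.42) = (e^(2.42) - e^(-2.42))/(e^(2.42) + e^(-2.42)) = 0.9843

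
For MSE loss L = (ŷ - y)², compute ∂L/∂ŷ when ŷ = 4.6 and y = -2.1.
∂L/∂ŷ = 13.4

∂L/∂ŷ = 2(ŷ - y) = 2(4.6 - -2.1) = 2(6.7) = 13.4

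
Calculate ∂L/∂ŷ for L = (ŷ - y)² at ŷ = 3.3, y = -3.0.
∂L/∂ŷ = 12.6

∂L/∂ŷ = 2(ŷ - y) = 2(3.3 - -3.0) = 2(6.3) = 12.6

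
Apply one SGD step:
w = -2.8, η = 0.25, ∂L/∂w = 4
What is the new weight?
w_new = -3.8

w_new = w - η·∂L/∂w = -2.8 - 0.25×(4) = -2.8 - (1) = -3.8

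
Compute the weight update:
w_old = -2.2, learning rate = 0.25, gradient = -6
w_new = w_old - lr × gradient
w_new = -0.7

w_new = w - η·∂L/∂w = -2.2 - 0.25×(-6) = -2.2 - (-1.5) = -0.7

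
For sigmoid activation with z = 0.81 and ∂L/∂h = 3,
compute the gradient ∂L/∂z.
∂L/∂z = 0.6393

σ(0.81) = 0.6921
σ'(0.81) = σ(0.81)(1 - σ(0.81)) = 0.6921 × 0.3079 = 0.2131
∂L/∂z = ∂L/∂h · σ'(z) = 3 × 0.2131 = 0.6393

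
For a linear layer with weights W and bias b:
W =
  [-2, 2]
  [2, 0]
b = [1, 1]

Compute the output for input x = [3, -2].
y = [-9, 7]

Wx = [-2×3 + 2×-2, 2×3 + 0×-2]
   = [-10, 6]
y = Wx + b = [-10 + 1, 6 + 1] = [-9, 7]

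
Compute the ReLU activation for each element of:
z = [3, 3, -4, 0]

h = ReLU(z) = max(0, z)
h = [3, 3, 0, 0]

ReLU applied element-wise: max(0,3)=3, max(0,3)=3, max(0,-4)=0, max(0,0)=0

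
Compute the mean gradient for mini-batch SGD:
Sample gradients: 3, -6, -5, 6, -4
Average gradient = -1.2

Average = (1/5)(3 + -6 + -5 + 6 + -4) = -6/5 = -1.2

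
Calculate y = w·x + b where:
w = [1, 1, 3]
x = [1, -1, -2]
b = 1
y = -5

y = (1)(1) + (1)(-1) + (3)(-2) + 1 = -5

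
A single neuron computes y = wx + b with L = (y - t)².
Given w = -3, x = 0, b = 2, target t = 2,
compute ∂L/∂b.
∂L/∂b = 0

y = wx + b = (-3)(0) + 2 = 2
∂L/∂y = 2(y - t) = 2(2 - 2) = 0
∂y/∂b = 1
∂L/∂b = ∂L/∂y · ∂y/∂b = 0 × 1 = 0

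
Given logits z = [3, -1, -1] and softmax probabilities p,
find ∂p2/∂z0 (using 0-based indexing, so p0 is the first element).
∂p2/∂z0 = -0.01704

p = softmax(z) = [0.9647, 0.01767, 0.01767]
p2 = 0.01767, p0 = 0.9647

∂p2/∂z0 = -p2 × p0 = -0.01767 × 0.9647 = -0.01704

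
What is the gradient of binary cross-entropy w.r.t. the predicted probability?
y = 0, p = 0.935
∂L/∂p = 15.38

∂L/∂p = -y/p + (1-y)/(1-p) = 0 + 1/0.065 = 15.38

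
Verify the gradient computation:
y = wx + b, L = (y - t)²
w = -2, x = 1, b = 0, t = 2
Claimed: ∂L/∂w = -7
Incorrect

y = (-2)(1) + 0 = -2
∂L/∂y = 2(y - t) = 2(-2 - 2) = -8
∂y/∂w = x = 1
∂L/∂w = -8 × 1 = -8

Claimed value: -7
Incorrect: The correct gradient is -8.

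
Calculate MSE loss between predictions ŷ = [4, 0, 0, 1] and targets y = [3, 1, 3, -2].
MSE = 5

MSE = (1/4)((4-3)² + (0-1)² + (0-3)² + (1--2)²) = (1/4)(1 + 1 + 9 + 9) = 5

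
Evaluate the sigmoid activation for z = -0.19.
0.4526

sigmoid(-0.19) = 1/(1 + e^(0.19)) = 1/(1 + 1.209) = 0.4526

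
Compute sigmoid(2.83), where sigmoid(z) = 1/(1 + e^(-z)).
0.9443

sigmoid(2.83) = 1/(1 + e^(-2.83)) = 1/(1 + 0.05901) = 0.9443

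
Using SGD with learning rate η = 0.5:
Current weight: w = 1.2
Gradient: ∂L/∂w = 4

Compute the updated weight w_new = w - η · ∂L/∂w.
w_new = -0.8

w_new = w - η·∂L/∂w = 1.2 - 0.5×(4) = 1.2 - (2) = -0.8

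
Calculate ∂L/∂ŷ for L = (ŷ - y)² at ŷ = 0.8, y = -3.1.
∂L/∂ŷ = 7.8

∂L/∂ŷ = 2(ŷ - y) = 2(0.8 - -3.1) = 2(3.9) = 7.8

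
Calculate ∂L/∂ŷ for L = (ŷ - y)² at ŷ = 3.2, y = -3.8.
∂L/∂ŷ = 14.0

∂L/∂ŷ = 2(ŷ - y) = 2(3.2 - -3.8) = 2(7.0) = 14.0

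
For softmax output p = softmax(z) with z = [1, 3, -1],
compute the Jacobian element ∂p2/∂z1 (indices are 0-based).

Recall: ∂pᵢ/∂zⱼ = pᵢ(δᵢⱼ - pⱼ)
∂p2/∂z1 = -0.01376

p = softmax(z) = [0.1173, 0.8668, 0.01588]
p2 = 0.01588, p1 = 0.8668

∂p2/∂z1 = -p2 × p1 = -0.01588 × 0.8668 = -0.01376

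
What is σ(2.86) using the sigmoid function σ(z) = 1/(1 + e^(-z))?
0.9458

sigmoid(2.86) = 1/(1 + e^(-2.86)) = 1/(1 + 0.05727) = 0.9458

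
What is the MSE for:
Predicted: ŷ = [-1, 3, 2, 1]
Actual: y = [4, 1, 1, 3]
MSE = 8.5

MSE = (1/4)((-1-4)² + (3-1)² + (2-1)² + (1-3)²) = (1/4)(25 + 4 + 1 + 4) = 8.5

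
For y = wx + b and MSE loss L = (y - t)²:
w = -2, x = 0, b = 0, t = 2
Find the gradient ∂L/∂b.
∂L/∂b = -4

y = wx + b = (-2)(0) + 0 = 0
∂L/∂y = 2(y - t) = 2(0 - 2) = -4
∂y/∂b = 1
∂L/∂b = ∂L/∂y · ∂y/∂b = -4 × 1 = -4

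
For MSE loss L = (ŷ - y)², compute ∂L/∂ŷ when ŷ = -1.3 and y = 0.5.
∂L/∂ŷ = -3.6

∂L/∂ŷ = 2(ŷ - y) = 2(-1.3 - 0.5) = 2(-1.8) = -3.6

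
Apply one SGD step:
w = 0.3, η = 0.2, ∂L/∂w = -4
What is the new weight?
w_new = 1.1

w_new = w - η·∂L/∂w = 0.3 - 0.2×(-4) = 0.3 - (-0.8) = 1.1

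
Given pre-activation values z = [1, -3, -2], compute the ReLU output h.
h = [1, 0, 0]

ReLU applied element-wise: max(0,1)=1, max(0,-3)=0, max(0,-2)=0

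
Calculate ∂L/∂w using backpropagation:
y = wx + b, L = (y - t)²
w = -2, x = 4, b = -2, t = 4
∂L/∂w = -112

y = wx + b = (-2)(4) + -2 = -10
∂L/∂y = 2(y - t) = 2(-10 - 4) = -28
∂y/∂w = x = 4
∂L/∂w = ∂L/∂y · ∂y/∂w = -28 × 4 = -112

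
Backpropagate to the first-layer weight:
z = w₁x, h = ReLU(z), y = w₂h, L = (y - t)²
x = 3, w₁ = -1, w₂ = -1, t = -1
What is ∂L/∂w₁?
∂L/∂w₁ = 0

Forward pass:
z = w₁x = -1×3 = -3
h = ReLU(-3) = 0
y = w₂h = -1×0 = 0

Backward pass:
∂L/∂y = 2(y - t) = 2(0 - -1) = 2
∂y/∂h = w₂ = -1
∂h/∂z = 0 (ReLU derivative)
∂z/∂w₁ = x = 3

∂L/∂w₁ = 2 × -1 × 0 × 3 = 0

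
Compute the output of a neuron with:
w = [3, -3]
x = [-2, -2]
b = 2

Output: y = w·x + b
y = 2

y = (3)(-2) + (-3)(-2) + 2 = 2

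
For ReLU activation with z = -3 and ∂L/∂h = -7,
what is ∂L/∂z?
∂L/∂z = 0

h = ReLU(-3) = 0
Since z < 0: ∂h/∂z = 0
∂L/∂z = ∂L/∂h · ∂h/∂z = -7 × 0 = 0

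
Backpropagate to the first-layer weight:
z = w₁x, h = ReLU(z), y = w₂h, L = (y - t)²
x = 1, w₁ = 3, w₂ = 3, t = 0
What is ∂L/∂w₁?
∂L/∂w₁ = 54

Forward pass:
z = w₁x = 3×1 = 3
h = ReLU(3) = 3
y = w₂h = 3×3 = 9

Backward pass:
∂L/∂y = 2(y - t) = 2(9 - 0) = 18
∂y/∂h = w₂ = 3
∂h/∂z = 1 (ReLU derivative)
∂z/∂w₁ = x = 1

∂L/∂w₁ = 18 × 3 × 1 × 1 = 54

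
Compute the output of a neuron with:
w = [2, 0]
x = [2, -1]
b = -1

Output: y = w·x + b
y = 3

y = (2)(2) + (0)(-1) + -1 = 3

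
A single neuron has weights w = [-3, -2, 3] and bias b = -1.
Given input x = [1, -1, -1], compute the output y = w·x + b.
y = -5

y = (-3)(1) + (-2)(-1) + (3)(-1) + -1 = -5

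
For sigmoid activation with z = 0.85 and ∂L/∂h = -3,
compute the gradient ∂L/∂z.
∂L/∂z = -0.6293

σ(0.85) = 0.7006
σ'(0.85) = σ(0.85)(1 - σ(0.85)) = 0.7006 × 0.2994 = 0.2098
∂L/∂z = ∂L/∂h · σ'(z) = -3 × 0.2098 = -0.6293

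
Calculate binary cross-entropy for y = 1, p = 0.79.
L = 0.2357

L = -1·log(0.79) - 0·log(0.21) = -log(0.79) = 0.2357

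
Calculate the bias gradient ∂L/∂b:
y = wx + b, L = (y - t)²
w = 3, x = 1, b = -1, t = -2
∂L/∂b = 8

y = wx + b = (3)(1) + -1 = 2
∂L/∂y = 2(y - t) = 2(2 - -2) = 8
∂y/∂b = 1
∂L/∂b = ∂L/∂y · ∂y/∂b = 8 × 1 = 8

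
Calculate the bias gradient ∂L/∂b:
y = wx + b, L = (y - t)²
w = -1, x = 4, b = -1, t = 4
∂L/∂b = -18

y = wx + b = (-1)(4) + -1 = -5
∂L/∂y = 2(y - t) = 2(-5 - 4) = -18
∂y/∂b = 1
∂L/∂b = ∂L/∂y · ∂y/∂b = -18 × 1 = -18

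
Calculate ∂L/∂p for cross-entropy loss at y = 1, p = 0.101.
∂L/∂p = -9.901

∂L/∂p = -y/p + (1-y)/(1-p) = -1/0.101 + 0 = -9.901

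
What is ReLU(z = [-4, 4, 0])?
h = [0, 4, 0]

ReLU applied element-wise: max(0,-4)=0, max(0,4)=4, max(0,0)=0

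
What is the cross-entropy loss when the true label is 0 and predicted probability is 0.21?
L = 0.2357

L = -0·log(0.21) - 1·log(0.79) = -log(0.79) = 0.2357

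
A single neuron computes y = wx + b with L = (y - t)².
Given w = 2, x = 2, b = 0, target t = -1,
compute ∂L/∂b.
∂L/∂b = 10

y = wx + b = (2)(2) + 0 = 4
∂L/∂y = 2(y - t) = 2(4 - -1) = 10
∂y/∂b = 1
∂L/∂b = ∂L/∂y · ∂y/∂b = 10 × 1 = 10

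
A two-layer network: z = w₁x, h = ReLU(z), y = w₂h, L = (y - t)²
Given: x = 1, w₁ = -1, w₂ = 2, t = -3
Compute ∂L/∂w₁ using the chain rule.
∂L/∂w₁ = 0

Forward pass:
z = w₁x = -1×1 = -1
h = ReLU(-1) = 0
y = w₂h = 2×0 = 0

Backward pass:
∂L/∂y = 2(y - t) = 2(0 - -3) = 6
∂y/∂h = w₂ = 2
∂h/∂z = 0 (ReLU derivative)
∂z/∂w₁ = x = 1

∂L/∂w₁ = 6 × 2 × 0 × 1 = 0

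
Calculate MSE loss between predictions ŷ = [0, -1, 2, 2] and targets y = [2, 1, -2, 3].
MSE = 6.25

MSE = (1/4)((0-2)² + (-1-1)² + (2--2)² + (2-3)²) = (1/4)(4 + 4 + 16 + 1) = 6.25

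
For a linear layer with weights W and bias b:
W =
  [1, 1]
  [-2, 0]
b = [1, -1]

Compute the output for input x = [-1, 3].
y = [3, 1]

Wx = [1×-1 + 1×3, -2×-1 + 0×3]
   = [2, 2]
y = Wx + b = [2 + 1, 2 + -1] = [3, 1]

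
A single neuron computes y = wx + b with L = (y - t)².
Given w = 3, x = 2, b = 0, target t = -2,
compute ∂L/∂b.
∂L/∂b = 16

y = wx + b = (3)(2) + 0 = 6
∂L/∂y = 2(y - t) = 2(6 - -2) = 16
∂y/∂b = 1
∂L/∂b = ∂L/∂y · ∂y/∂b = 16 × 1 = 16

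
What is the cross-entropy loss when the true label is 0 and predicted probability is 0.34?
L = 0.4155

L = -0·log(0.34) - 1·log(0.66) = -log(0.66) = 0.4155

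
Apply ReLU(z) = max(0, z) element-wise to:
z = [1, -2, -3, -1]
h = [1, 0, 0, 0]

ReLU applied element-wise: max(0,1)=1, max(0,-2)=0, max(0,-3)=0, max(0,-1)=0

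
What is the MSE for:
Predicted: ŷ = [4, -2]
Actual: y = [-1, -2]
MSE = 12.5

MSE = (1/2)((4--1)² + (-2--2)²) = (1/2)(25 + 0) = 12.5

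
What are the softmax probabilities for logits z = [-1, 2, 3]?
p = [0.0132, 0.2654, 0.7214]

exp(z) = [0.3679, 7.389, 20.09]
Sum = 27.84
p = [0.0132, 0.2654, 0.7214]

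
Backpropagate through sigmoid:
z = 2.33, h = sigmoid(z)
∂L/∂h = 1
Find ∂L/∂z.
∂L/∂z = 0.08081

σ(2.33) = 0.9113
σ'(2.33) = σ(2.33)(1 - σ(2.33)) = 0.9113 × 0.08867 = 0.08081
∂L/∂z = ∂L/∂h · σ'(z) = 1 × 0.08081 = 0.08081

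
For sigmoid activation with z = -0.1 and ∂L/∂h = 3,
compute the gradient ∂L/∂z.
∂L/∂z = 0.7481

σ(-0.1) = 0.475
σ'(-0.1) = σ(-0.1)(1 - σ(-0.1)) = 0.475 × 0.525 = 0.2494
∂L/∂z = ∂L/∂h · σ'(z) = 3 × 0.2494 = 0.7481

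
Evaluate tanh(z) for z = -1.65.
-0.9289

tanh(-1.65) = (e^(-1.65) - e^(1.65))/(e^(-1.65) + e^(1.65)) = -0.9289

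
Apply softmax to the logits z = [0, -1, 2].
p = [0.1142, 0.042, 0.8438]

exp(z) = [1, 0.3679, 7.389]
Sum = 8.757
p = [0.1142, 0.042, 0.8438]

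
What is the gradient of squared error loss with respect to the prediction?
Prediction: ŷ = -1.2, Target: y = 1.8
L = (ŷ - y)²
∂L/∂ŷ = -6.0

∂L/∂ŷ = 2(ŷ - y) = 2(-1.2 - 1.8) = 2(-3.0) = -6.0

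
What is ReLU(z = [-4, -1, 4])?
h = [0, 0, 4]

ReLU applied element-wise: max(0,-4)=0, max(0,-1)=0, max(0,4)=4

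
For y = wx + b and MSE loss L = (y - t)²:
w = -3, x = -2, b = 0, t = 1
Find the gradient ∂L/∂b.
∂L/∂b = 10

y = wx + b = (-3)(-2) + 0 = 6
∂L/∂y = 2(y - t) = 2(6 - 1) = 10
∂y/∂b = 1
∂L/∂b = ∂L/∂y · ∂y/∂b = 10 × 1 = 10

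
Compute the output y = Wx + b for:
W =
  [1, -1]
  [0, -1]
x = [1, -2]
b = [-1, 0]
y = [2, 2]

Wx = [1×1 + -1×-2, 0×1 + -1×-2]
   = [3, 2]
y = Wx + b = [3 + -1, 2 + 0] = [2, 2]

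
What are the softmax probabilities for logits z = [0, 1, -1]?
p = [0.2447, 0.6652, 0.09]

exp(z) = [1, 2.718, 0.3679]
Sum = 4.086
p = [0.2447, 0.6652, 0.09]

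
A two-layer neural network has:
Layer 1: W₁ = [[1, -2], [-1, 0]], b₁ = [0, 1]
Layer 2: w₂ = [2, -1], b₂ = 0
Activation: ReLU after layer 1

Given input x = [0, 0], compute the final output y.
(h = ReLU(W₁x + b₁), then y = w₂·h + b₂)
y = -1

Layer 1 pre-activation: z₁ = [0, 1]
After ReLU: h = [0, 1]
Layer 2 output: y = 2×0 + -1×1 + 0 = -1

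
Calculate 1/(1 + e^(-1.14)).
0.7577

sigmoid(1.14) = 1/(1 + e^(-1.14)) = 1/(1 + 0.3198) = 0.7577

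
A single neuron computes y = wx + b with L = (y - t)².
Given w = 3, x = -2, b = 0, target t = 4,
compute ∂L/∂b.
∂L/∂b = -20

y = wx + b = (3)(-2) + 0 = -6
∂L/∂y = 2(y - t) = 2(-6 - 4) = -20
∂y/∂b = 1
∂L/∂b = ∂L/∂y · ∂y/∂b = -20 × 1 = -20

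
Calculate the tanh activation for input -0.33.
-0.3185

tanh(-0.33) = (e^(-0.33) - e^(0.33))/(e^(-0.33) + e^(0.33)) = -0.3185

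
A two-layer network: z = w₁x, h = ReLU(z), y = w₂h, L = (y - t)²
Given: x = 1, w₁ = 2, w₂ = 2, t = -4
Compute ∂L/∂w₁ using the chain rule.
∂L/∂w₁ = 32

Forward pass:
z = w₁x = 2×1 = 2
h = ReLU(2) = 2
y = w₂h = 2×2 = 4

Backward pass:
∂L/∂y = 2(y - t) = 2(4 - -4) = 16
∂y/∂h = w₂ = 2
∂h/∂z = 1 (ReLU derivative)
∂z/∂w₁ = x = 1

∂L/∂w₁ = 16 × 2 × 1 × 1 = 32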